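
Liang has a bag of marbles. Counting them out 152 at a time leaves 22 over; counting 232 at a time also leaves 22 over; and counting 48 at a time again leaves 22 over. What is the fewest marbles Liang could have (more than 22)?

N − 22 must be a common multiple of 152, 232, and 48.
152 = 2^3 × 19
232 = 2^3 × 29
48 = 2^4 × 3
LCM(152, 232, 48) = 2^4 × 3 × 19 × 29 = 26448.
Smallest N > 22 is LCM + 22 = 26448 + 22 = 26470.

26470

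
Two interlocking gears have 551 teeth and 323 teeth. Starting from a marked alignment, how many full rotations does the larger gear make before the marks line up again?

They are all back at their starting positions together after one LCM of the periods.
551 = 19 × 29
323 = 17 × 19
LCM(551, 323) = 17 × 19 × 29 = 9367.
Rotations for period 551: 9367 / 551 = 17.

17 rotations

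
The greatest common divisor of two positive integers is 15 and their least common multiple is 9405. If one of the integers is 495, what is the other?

For two integers, gcd × lcm = product, so the other is (15 × 9405) / 495 = 141075 / 495 = 285.

285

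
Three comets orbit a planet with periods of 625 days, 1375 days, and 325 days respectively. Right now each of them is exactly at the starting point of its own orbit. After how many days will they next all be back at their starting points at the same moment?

They coincide at every common multiple of the periods; the first is the LCM.
625 = 5^4
1375 = 5^3 × 11
325 = 5^2 × 13
LCM(625, 1375, 325) = 5^4 × 11 × 13 = 89375.

89375 days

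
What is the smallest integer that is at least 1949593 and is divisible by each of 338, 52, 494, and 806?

1990820

The integer must be a common multiple of 338, 52, 494, and 806, so a multiple of their LCM.
338 = 2 × 13^2
52 = 2^2 × 13
494 = 2 × 13 × 19
806 = 2 × 13 × 31
LCM(338, 52, 494, 806) = 2^2 × 13^2 × 19 × 31 = 398164.
Smallest multiple of 398164 that is ≥ 1949593: ⌈1949593/398164⌉ × 398164 = 5 × 398164 = 1990820.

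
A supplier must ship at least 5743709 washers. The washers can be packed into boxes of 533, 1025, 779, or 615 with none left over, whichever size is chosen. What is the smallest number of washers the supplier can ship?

6076200

The number of washers must be a common multiple of 533, 1025, 779, and 615, so a multiple of their LCM.
533 = 13 × 41
1025 = 5^2 × 41
779 = 19 × 41
615 = 3 × 5 × 41
LCM(533, 1025, 779, 615) = 3 × 5^2 × 13 × 19 × 41 = 759525.
Smallest multiple of 759525 that is ≥ 5743709: ⌈5743709/759525⌉ × 759525 = 8 × 759525 = 6076200.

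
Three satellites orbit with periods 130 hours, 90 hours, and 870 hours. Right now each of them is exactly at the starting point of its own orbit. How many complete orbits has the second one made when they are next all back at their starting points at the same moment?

The first common completion time is the LCM of the periods.
130 = 2 × 5 × 13
90 = 2 × 3^2 × 5
870 = 2 × 3 × 5 × 29
LCM(130, 90, 870) = 2 × 3^2 × 5 × 13 × 29 = 33930.
Orbits for period 90: 33930 / 90 = 377.

377 orbits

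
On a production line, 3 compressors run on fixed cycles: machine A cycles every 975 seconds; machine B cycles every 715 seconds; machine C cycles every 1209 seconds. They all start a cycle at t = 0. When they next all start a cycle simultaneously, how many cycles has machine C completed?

275 cycles

They are all back at their starting positions together after one LCM of the periods.
975 = 3 × 5^2 × 13
715 = 5 × 11 × 13
1209 = 3 × 13 × 31
LCM(975, 715, 1209) = 3 × 5^2 × 11 × 13 × 31 = 332475.
Cycles for period 1209: 332475 / 1209 = 275.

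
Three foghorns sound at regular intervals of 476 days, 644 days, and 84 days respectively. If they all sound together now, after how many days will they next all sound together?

32844 days

We need the least common multiple of the intervals.
476 = 2^2 × 7 × 17
644 = 2^2 × 7 × 23
84 = 2^2 × 3 × 7
LCM(476, 644, 84) = 2^2 × 3 × 7 × 17 × 23 = 32844.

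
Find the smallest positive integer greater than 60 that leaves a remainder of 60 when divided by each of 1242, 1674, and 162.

115566

N − 60 must be a common multiple of 1242, 1674, and 162.
1242 = 2 × 3^3 × 23
1674 = 2 × 3^3 × 31
162 = 2 × 3^4
LCM(1242, 1674, 162) = 2 × 3^4 × 23 × 31 = 115506.
Smallest N > 60 is LCM + 60 = 115506 + 60 = 115566.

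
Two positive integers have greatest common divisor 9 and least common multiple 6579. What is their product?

59211

For any two positive integers, gcd × lcm = product = 9 × 6579 = 59211.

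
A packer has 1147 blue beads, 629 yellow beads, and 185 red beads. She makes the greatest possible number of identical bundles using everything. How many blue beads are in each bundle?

Number of bundles = gcd(1147, 629, 185).
1147 = 31 × 37
629 = 17 × 37
185 = 5 × 37
gcd(1147, 629, 185) = 37.
blue beads per bundle = 1147 / 37 = 31.

31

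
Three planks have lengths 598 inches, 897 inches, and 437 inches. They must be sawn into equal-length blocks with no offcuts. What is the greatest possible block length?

This is the greatest common divisor of 598, 897, and 437.
598 = 2 × 13 × 23
897 = 3 × 13 × 23
437 = 19 × 23
gcd(598, 897, 437) = 23.

23 inches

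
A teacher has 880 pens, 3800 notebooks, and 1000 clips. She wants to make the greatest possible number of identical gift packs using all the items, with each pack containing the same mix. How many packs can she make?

The pack count must divide each quantity, so the greatest is gcd(880, 3800, 1000).
880 = 2^4 × 5 × 11
3800 = 2^3 × 5^2 × 19
1000 = 2^3 × 5^3
gcd(880, 3800, 1000) = 2^3 × 5 = 40.

40 packs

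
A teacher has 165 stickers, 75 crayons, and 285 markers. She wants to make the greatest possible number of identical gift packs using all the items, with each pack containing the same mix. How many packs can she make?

The pack count must divide each quantity, so the greatest is gcd(165, 75, 285).
165 = 3 × 5 × 11
75 = 3 × 5^2
285 = 3 × 5 × 19
gcd(165, 75, 285) = 3 × 5 = 15.

15 packs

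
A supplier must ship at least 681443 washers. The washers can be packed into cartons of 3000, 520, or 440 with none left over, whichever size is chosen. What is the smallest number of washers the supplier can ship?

The number of washers must be a common multiple of 3000, 520, and 440, so a multiple of their LCM.
3000 = 2^3 × 3 × 5^3
520 = 2^3 × 5 × 13
440 = 2^3 × 5 × 11
LCM(3000, 520, 440) = 2^3 × 3 × 5^3 × 11 × 13 = 429000.
Smallest multiple of 429000 that is ≥ 681443: ⌈681443/429000⌉ × 429000 = 2 × 429000 = 858000.

858000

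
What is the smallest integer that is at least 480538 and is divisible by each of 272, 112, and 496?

531216

The integer must be a common multiple of 272, 112, and 496, so a multiple of their LCM.
272 = 2^4 × 17
112 = 2^4 × 7
496 = 2^4 × 31
LCM(272, 112, 496) = 2^4 × 7 × 17 × 31 = 59024.
Smallest multiple of 59024 that is ≥ 480538: ⌈480538/59024⌉ × 59024 = 9 × 59024 = 531216.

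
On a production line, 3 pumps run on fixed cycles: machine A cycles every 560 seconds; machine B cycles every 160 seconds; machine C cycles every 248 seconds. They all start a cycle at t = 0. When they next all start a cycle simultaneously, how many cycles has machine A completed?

62 cycles

All finish a whole number of cycles simultaneously at t = LCM of the periods.
560 = 2^4 × 5 × 7
160 = 2^5 × 5
248 = 2^3 × 31
LCM(560, 160, 248) = 2^5 × 5 × 7 × 31 = 34720.
Cycles for period 560: 34720 / 560 = 62.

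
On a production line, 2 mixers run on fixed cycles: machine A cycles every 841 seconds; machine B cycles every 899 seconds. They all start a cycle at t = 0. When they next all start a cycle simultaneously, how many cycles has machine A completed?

31 cycles

They are all back at their starting positions together after one LCM of the periods.
841 = 29^2
899 = 29 × 31
LCM(841, 899) = 29^2 × 31 = 26071.
Cycles for period 841: 26071 / 841 = 31.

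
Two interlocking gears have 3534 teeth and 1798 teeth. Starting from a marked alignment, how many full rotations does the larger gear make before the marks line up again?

The first common completion time is the LCM of the periods.
3534 = 2 × 3 × 19 × 31
1798 = 2 × 29 × 31
LCM(3534, 1798) = 2 × 3 × 19 × 29 × 31 = 102486.
Rotations for period 3534: 102486 / 3534 = 29.

29 rotations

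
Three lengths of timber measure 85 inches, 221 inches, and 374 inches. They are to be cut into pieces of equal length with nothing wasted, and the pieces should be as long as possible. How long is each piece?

The greatest length dividing all of 85, 221, and 374 is their gcd.
85 = 5 × 17
221 = 13 × 17
374 = 2 × 11 × 17
gcd(85, 221, 374) = 17.

17 inches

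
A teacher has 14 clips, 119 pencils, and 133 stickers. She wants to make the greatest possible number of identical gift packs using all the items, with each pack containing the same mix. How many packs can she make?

The pack count must divide each quantity, so the greatest is gcd(14, 119, 133).
14 = 2 × 7
119 = 7 × 17
133 = 7 × 19
gcd(14, 119, 133) = 7.

7 packs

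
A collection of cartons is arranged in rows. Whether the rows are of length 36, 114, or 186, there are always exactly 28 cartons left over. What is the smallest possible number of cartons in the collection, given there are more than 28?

21232

N − 28 must be a common multiple of 36, 114, and 186.
36 = 2^2 × 3^2
114 = 2 × 3 × 19
186 = 2 × 3 × 31
LCM(36, 114, 186) = 2^2 × 3^2 × 19 × 31 = 21204.
Smallest N > 28 is LCM + 28 = 21204 + 28 = 21232.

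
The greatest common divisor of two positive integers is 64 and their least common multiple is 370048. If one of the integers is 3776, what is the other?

6272

For two integers, gcd × lcm = product, so the other is (64 × 370048) / 3776 = 23683072 / 3776 = 6272.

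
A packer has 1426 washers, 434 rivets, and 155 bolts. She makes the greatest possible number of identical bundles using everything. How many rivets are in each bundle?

Number of bundles = gcd(1426, 434, 155).
1426 = 2 × 23 × 31
434 = 2 × 7 × 31
155 = 5 × 31
gcd(1426, 434, 155) = 31.
rivets per bundle = 434 / 31 = 14.

14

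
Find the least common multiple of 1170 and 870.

1170 = 2 × 3^2 × 5 × 13
870 = 2 × 3 × 5 × 29
LCM(1170, 870) = 2 × 3^2 × 5 × 13 × 29 = 33930.

33930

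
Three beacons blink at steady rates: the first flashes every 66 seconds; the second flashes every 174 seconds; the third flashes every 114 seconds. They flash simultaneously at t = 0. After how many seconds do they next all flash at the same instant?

We need the least common multiple of the intervals.
66 = 2 × 3 × 11
174 = 2 × 3 × 29
114 = 2 × 3 × 19
LCM(66, 174, 114) = 2 × 3 × 11 × 19 × 29 = 36366.

36366 seconds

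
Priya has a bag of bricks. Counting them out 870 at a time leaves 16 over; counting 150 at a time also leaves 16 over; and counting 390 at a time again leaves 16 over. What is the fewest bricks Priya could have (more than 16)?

56566

N − 16 must be a common multiple of 870, 150, and 390.
870 = 2 × 3 × 5 × 29
150 = 2 × 3 × 5^2
390 = 2 × 3 × 5 × 13
LCM(870, 150, 390) = 2 × 3 × 5^2 × 13 × 29 = 56550.
Smallest N > 16 is LCM + 16 = 56550 + 16 = 56566.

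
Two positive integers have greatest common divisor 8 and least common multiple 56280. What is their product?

For any two positive integers, gcd × lcm = product = 8 × 56280 = 450240.

450240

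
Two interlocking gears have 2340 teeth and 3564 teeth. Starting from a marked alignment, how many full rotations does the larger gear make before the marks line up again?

65 rotations

The first common completion time is the LCM of the periods.
2340 = 2^2 × 3^2 × 5 × 13
3564 = 2^2 × 3^4 × 11
LCM(2340, 3564) = 2^2 × 3^4 × 5 × 11 × 13 = 231660.
Rotations for period 3564: 231660 / 3564 = 65.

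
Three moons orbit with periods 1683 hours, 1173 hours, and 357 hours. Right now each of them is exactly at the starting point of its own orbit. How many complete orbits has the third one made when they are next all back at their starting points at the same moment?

The first common completion time is the LCM of the periods.
1683 = 3^2 × 11 × 17
1173 = 3 × 17 × 23
357 = 3 × 7 × 17
LCM(1683, 1173, 357) = 3^2 × 7 × 11 × 17 × 23 = 270963.
Orbits for period 357: 270963 / 357 = 759.

759 orbits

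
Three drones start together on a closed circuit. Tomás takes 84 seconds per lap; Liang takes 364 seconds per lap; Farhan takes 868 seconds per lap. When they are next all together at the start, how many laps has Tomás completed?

403 laps

All finish a whole number of cycles simultaneously at t = LCM of the periods.
84 = 2^2 × 3 × 7
364 = 2^2 × 7 × 13
868 = 2^2 × 7 × 31
LCM(84, 364, 868) = 2^2 × 3 × 7 × 13 × 31 = 33852.
Laps for period 84: 33852 / 84 = 403.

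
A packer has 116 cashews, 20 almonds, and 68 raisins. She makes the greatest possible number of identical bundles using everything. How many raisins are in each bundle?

17

Number of bundles = gcd(116, 20, 68).
116 = 2^2 × 29
20 = 2^2 × 5
68 = 2^2 × 17
gcd(116, 20, 68) = 2^2 = 4.
raisins per bundle = 68 / 4 = 17.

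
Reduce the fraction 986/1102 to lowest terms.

17/19

986 = 2 × 17 × 29
1102 = 2 × 19 × 29
gcd(986, 1102) = 2 × 29 = 58.
Divide numerator and denominator by 58: 986/1102 = 17/19.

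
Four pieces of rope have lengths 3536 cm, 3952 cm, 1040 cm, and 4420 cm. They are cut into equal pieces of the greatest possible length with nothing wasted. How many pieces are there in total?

249

Piece length = gcd(3536, 3952, 1040, 4420).
3536 = 2^4 × 13 × 17
3952 = 2^4 × 13 × 19
1040 = 2^4 × 5 × 13
4420 = 2^2 × 5 × 13 × 17
gcd(3536, 3952, 1040, 4420) = 2^2 × 13 = 52.
Total pieces = 3536/52 + 3952/52 + 1040/52 + 4420/52 = 68 + 76 + 20 + 85 = 249.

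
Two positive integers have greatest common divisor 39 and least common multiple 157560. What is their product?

For any two positive integers, gcd × lcm = product = 39 × 157560 = 6144840.

6144840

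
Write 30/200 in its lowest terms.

3/20

30 = 2 × 3 × 5
200 = 2^3 × 5^2
gcd(30, 200) = 2 × 5 = 10.
Divide numerator and denominator by 10: 30/200 = 3/20.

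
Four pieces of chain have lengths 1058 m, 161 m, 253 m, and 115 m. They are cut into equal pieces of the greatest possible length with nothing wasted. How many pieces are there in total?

Piece length = gcd(1058, 161, 253, 115).
1058 = 2 × 23^2
161 = 7 × 23
253 = 11 × 23
115 = 5 × 23
gcd(1058, 161, 253, 115) = 23.
Total pieces = 1058/23 + 161/23 + 253/23 + 115/23 = 46 + 7 + 11 + 5 = 69.

69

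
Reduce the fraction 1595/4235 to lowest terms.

29/77

1595 = 5 × 11 × 29
4235 = 5 × 7 × 11^2
gcd(1595, 4235) = 5 × 11 = 55.
Divide numerator and denominator by 55: 1595/4235 = 29/77.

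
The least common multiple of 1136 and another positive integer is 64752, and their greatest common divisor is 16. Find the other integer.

gcd × lcm = product of the two integers, so the other integer is (16 × 64752) / 1136 = 912.

912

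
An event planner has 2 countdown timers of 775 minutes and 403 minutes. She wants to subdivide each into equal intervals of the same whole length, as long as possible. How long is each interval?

The interval must divide each timer length; the longest such is the gcd.
775 = 5^2 × 31
403 = 13 × 31
gcd(775, 403) = 31.

31 minutes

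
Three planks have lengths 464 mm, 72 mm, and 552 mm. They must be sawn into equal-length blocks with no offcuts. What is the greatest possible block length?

8 mm

This is the greatest common divisor of 464, 72, and 552.
464 = 2^4 × 29
72 = 2^3 × 3^2
552 = 2^3 × 3 × 23
gcd(464, 72, 552) = 2^3 = 8.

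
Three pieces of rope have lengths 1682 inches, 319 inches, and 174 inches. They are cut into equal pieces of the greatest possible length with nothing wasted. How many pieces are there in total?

Piece length = gcd(1682, 319, 174).
1682 = 2 × 29^2
319 = 11 × 29
174 = 2 × 3 × 29
gcd(1682, 319, 174) = 29.
Total pieces = 1682/29 + 319/29 + 174/29 = 58 + 11 + 6 = 75.

75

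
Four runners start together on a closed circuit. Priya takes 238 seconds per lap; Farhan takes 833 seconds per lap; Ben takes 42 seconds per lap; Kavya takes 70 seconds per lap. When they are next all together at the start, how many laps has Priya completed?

105 laps

The first common completion time is the LCM of the periods.
238 = 2 × 7 × 17
833 = 7^2 × 17
42 = 2 × 3 × 7
70 = 2 × 5 × 7
LCM(238, 833, 42, 70) = 2 × 3 × 5 × 7^2 × 17 = 24990.
Laps for period 238: 24990 / 238 = 105.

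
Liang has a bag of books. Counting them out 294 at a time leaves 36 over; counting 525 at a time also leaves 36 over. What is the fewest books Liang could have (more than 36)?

N − 36 must be a common multiple of 294 and 525.
294 = 2 × 3 × 7^2
525 = 3 × 5^2 × 7
LCM(294, 525) = 2 × 3 × 5^2 × 7^2 = 7350.
Smallest N > 36 is LCM + 36 = 7350 + 36 = 7386.

7386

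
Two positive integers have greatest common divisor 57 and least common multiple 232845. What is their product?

For any two positive integers, gcd × lcm = product = 57 × 232845 = 13272165.

13272165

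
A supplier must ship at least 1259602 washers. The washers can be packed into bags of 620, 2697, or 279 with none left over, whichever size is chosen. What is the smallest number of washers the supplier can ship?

The number of washers must be a common multiple of 620, 2697, and 279, so a multiple of their LCM.
620 = 2^2 × 5 × 31
2697 = 3 × 29 × 31
279 = 3^2 × 31
LCM(620, 2697, 279) = 2^2 × 3^2 × 5 × 29 × 31 = 161820.
Smallest multiple of 161820 that is ≥ 1259602: ⌈1259602/161820⌉ × 161820 = 8 × 161820 = 1294560.

1294560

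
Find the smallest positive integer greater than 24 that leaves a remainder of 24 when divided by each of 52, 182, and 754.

10580

N − 24 must be a common multiple of 52, 182, and 754.
52 = 2^2 × 13
182 = 2 × 7 × 13
754 = 2 × 13 × 29
LCM(52, 182, 754) = 2^2 × 7 × 13 × 29 = 10556.
Smallest N > 24 is LCM + 24 = 10556 + 24 = 10580.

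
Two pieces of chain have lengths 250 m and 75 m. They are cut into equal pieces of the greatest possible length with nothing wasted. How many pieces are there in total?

Piece length = gcd(250, 75).
250 = 2 × 5^3
75 = 3 × 5^2
gcd(250, 75) = 5^2 = 25.
Total pieces = 250/25 + 75/25 = 10 + 3 = 13.

13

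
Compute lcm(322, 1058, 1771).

322 = 2 × 7 × 23
1058 = 2 × 23^2
1771 = 7 × 11 × 23
LCM(322, 1058, 1771) = 2 × 7 × 11 × 23^2 = 81466.

81466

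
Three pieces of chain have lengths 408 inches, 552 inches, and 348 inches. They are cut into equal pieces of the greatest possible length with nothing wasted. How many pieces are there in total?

Piece length = gcd(408, 552, 348).
408 = 2^3 × 3 × 17
552 = 2^3 × 3 × 23
348 = 2^2 × 3 × 29
gcd(408, 552, 348) = 2^2 × 3 = 12.
Total pieces = 408/12 + 552/12 + 348/12 = 34 + 46 + 29 = 109.

109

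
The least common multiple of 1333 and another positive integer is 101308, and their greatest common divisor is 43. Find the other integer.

3268

gcd × lcm = product of the two integers, so the other integer is (43 × 101308) / 1333 = 3268.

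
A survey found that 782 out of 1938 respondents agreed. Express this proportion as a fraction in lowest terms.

782 = 2 × 17 × 23
1938 = 2 × 3 × 17 × 19
gcd(782, 1938) = 2 × 17 = 34.
Divide numerator and denominator by 34: 782/1938 = 23/57.

23/57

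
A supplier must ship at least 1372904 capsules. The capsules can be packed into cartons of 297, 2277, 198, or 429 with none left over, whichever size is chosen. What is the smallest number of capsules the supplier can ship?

1420848

The number of capsules must be a common multiple of 297, 2277, 198, and 429, so a multiple of their LCM.
297 = 3^3 × 11
2277 = 3^2 × 11 × 23
198 = 2 × 3^2 × 11
429 = 3 × 11 × 13
LCM(297, 2277, 198, 429) = 2 × 3^3 × 11 × 13 × 23 = 177606.
Smallest multiple of 177606 that is ≥ 1372904: ⌈1372904/177606⌉ × 177606 = 8 × 177606 = 1420848.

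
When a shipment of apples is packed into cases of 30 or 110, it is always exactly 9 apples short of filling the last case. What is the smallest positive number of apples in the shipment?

321

Being 9 short of a full case of size k means N ≡ −9 (mod k), i.e. N + 9 is a multiple of each size.
30 = 2 × 3 × 5
110 = 2 × 5 × 11
LCM(30, 110) = 2 × 3 × 5 × 11 = 330.
Smallest positive N is 330 − 9 = 321.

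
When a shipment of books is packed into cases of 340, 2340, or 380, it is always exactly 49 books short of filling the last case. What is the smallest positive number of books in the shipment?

755771

Being 49 short of a full case of size k means N ≡ −49 (mod k), i.e. N + 49 is a multiple of each size.
340 = 2^2 × 5 × 17
2340 = 2^2 × 3^2 × 5 × 13
380 = 2^2 × 5 × 19
LCM(340, 2340, 380) = 2^2 × 3^2 × 5 × 13 × 17 × 19 = 755820.
Smallest positive N is 755820 − 49 = 755771.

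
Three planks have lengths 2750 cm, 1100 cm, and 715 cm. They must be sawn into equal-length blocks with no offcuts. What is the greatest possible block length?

55 cm

The block length must divide every plank, so the greatest is gcd(2750, 1100, 715).
2750 = 2 × 5^3 × 11
1100 = 2^2 × 5^2 × 11
715 = 5 × 11 × 13
gcd(2750, 1100, 715) = 5 × 11 = 55.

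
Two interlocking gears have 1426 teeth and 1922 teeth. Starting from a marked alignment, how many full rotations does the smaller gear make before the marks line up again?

The first common completion time is the LCM of the periods.
1426 = 2 × 23 × 31
1922 = 2 × 31^2
LCM(1426, 1922) = 2 × 23 × 31^2 = 44206.
Rotations for period 1426: 44206 / 1426 = 31.

31 rotations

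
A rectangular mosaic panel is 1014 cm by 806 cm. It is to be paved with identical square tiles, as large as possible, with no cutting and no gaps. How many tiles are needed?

Tile side = gcd(1014, 806).
1014 = 2 × 3 × 13^2
806 = 2 × 13 × 31
gcd(1014, 806) = 2 × 13 = 26.
Tiles: (1014/26) × (806/26) = 39 × 31 = 1209.

1209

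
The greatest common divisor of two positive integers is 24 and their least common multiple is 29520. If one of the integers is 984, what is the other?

720

For two integers, gcd × lcm = product, so the other is (24 × 29520) / 984 = 708480 / 984 = 720.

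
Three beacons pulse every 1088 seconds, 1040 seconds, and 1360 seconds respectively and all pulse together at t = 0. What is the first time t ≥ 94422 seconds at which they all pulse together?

Joint pulses occur at multiples of LCM(1088, 1040, 1360).
1088 = 2^6 × 17
1040 = 2^4 × 5 × 13
1360 = 2^4 × 5 × 17
LCM(1088, 1040, 1360) = 2^6 × 5 × 13 × 17 = 70720.
Smallest multiple of 70720 that is ≥ 94422: ⌈94422/70720⌉ × 70720 = 2 × 70720 = 141440.

141440 seconds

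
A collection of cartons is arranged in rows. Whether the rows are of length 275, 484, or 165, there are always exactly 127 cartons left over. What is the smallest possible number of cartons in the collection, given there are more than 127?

36427

N − 127 must be a common multiple of 275, 484, and 165.
275 = 5^2 × 11
484 = 2^2 × 11^2
165 = 3 × 5 × 11
LCM(275, 484, 165) = 2^2 × 3 × 5^2 × 11^2 = 36300.
Smallest N > 127 is LCM + 127 = 36300 + 127 = 36427.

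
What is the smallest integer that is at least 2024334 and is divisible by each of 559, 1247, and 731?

The integer must be a common multiple of 559, 1247, and 731, so a multiple of their LCM.
559 = 13 × 43
1247 = 29 × 43
731 = 17 × 43
LCM(559, 1247, 731) = 13 × 17 × 29 × 43 = 275587.
Smallest multiple of 275587 that is ≥ 2024334: ⌈2024334/275587⌉ × 275587 = 8 × 275587 = 2204696.

2204696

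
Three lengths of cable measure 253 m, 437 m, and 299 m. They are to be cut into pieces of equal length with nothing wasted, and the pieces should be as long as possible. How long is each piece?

Each piece length must divide every original length, so the longest possible is gcd(253, 437, 299).
253 = 11 × 23
437 = 19 × 23
299 = 13 × 23
gcd(253, 437, 299) = 23.

23 m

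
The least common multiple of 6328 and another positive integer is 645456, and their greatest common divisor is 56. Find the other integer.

5712

gcd × lcm = product of the two integers, so the other integer is (56 × 645456) / 6328 = 5712.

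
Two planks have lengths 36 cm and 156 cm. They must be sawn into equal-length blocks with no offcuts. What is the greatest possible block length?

12 cm

This is the greatest common divisor of 36 and 156.
36 = 2^2 × 3^2
156 = 2^2 × 3 × 13
gcd(36, 156) = 2^2 × 3 = 12.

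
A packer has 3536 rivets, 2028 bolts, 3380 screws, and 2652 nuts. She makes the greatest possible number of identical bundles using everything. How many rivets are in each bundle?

68

Number of bundles = gcd(3536, 2028, 3380, 2652).
3536 = 2^4 × 13 × 17
2028 = 2^2 × 3 × 13^2
3380 = 2^2 × 5 × 13^2
2652 = 2^2 × 3 × 13 × 17
gcd(3536, 2028, 3380, 2652) = 2^2 × 13 = 52.
rivets per bundle = 3536 / 52 = 68.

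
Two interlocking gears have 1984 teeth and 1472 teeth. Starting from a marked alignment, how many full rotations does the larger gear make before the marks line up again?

23 rotations

The first common completion time is the LCM of the periods.
1984 = 2^6 × 31
1472 = 2^6 × 23
LCM(1984, 1472) = 2^6 × 23 × 31 = 45632.
Rotations for period 1984: 45632 / 1984 = 23.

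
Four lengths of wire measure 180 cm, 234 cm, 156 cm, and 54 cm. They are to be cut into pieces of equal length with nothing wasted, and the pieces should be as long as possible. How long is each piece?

6 cm

Each piece length must divide every original length, so the longest possible is gcd(180, 234, 156, 54).
180 = 2^2 × 3^2 × 5
234 = 2 × 3^2 × 13
156 = 2^2 × 3 × 13
54 = 2 × 3^3
gcd(180, 234, 156, 54) = 2 × 3 = 6.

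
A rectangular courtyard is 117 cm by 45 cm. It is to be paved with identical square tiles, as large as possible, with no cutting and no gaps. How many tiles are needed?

65

Tile side = gcd(117, 45).
117 = 3^2 × 13
45 = 3^2 × 5
gcd(117, 45) = 3^2 = 9.
Tiles: (117/9) × (45/9) = 13 × 5 = 65.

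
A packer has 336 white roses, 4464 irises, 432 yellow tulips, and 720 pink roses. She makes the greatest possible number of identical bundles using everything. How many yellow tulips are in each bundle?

9

Number of bundles = gcd(336, 4464, 432, 720).
336 = 2^4 × 3 × 7
4464 = 2^4 × 3^2 × 31
432 = 2^4 × 3^3
720 = 2^4 × 3^2 × 5
gcd(336, 4464, 432, 720) = 2^4 × 3 = 48.
yellow tulips per bundle = 432 / 48 = 9.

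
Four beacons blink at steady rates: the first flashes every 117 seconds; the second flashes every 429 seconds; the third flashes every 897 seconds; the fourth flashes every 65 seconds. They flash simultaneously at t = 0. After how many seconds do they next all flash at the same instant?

The first simultaneous occurrence is after LCM of the individual periods.
117 = 3^2 × 13
429 = 3 × 11 × 13
897 = 3 × 13 × 23
65 = 5 × 13
LCM(117, 429, 897, 65) = 3^2 × 5 × 11 × 13 × 23 = 148005.

148005 seconds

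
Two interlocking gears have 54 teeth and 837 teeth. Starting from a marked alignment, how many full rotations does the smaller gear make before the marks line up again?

They are all back at their starting positions together after one LCM of the periods.
54 = 2 × 3^3
837 = 3^3 × 31
LCM(54, 837) = 2 × 3^3 × 31 = 1674.
Rotations for period 54: 1674 / 54 = 31.

31 rotations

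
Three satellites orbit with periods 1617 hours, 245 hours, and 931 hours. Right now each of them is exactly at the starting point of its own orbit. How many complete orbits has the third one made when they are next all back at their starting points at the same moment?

They are all back at their starting positions together after one LCM of the periods.
1617 = 3 × 7^2 × 11
245 = 5 × 7^2
931 = 7^2 × 19
LCM(1617, 245, 931) = 3 × 5 × 7^2 × 11 × 19 = 153615.
Orbits for period 931: 153615 / 931 = 165.

165 orbits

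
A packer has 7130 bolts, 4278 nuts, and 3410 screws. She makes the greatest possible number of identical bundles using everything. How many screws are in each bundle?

55

Number of bundles = gcd(7130, 4278, 3410).
7130 = 2 × 5 × 23 × 31
4278 = 2 × 3 × 23 × 31
3410 = 2 × 5 × 11 × 31
gcd(7130, 4278, 3410) = 2 × 31 = 62.
screws per bundle = 3410 / 62 = 55.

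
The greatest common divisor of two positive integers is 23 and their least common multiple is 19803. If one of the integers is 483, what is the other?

For two integers, gcd × lcm = product, so the other is (23 × 19803) / 483 = 455469 / 483 = 943.

943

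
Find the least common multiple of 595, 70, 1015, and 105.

595 = 5 × 7 × 17
70 = 2 × 5 × 7
1015 = 5 × 7 × 29
105 = 3 × 5 × 7
LCM(595, 70, 1015, 105) = 2 × 3 × 5 × 7 × 17 × 29 = 103530.

103530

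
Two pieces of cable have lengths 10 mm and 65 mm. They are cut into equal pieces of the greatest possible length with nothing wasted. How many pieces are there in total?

15

Piece length = gcd(10, 65).
10 = 2 × 5
65 = 5 × 13
gcd(10, 65) = 5.
Total pieces = 10/5 + 65/5 = 2 + 13 = 15.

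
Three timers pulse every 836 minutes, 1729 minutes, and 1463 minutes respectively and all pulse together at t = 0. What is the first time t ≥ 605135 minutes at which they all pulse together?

608608 minutes

Joint pulses occur at multiples of LCM(836, 1729, 1463).
836 = 2^2 × 11 × 19
1729 = 7 × 13 × 19
1463 = 7 × 11 × 19
LCM(836, 1729, 1463) = 2^2 × 7 × 11 × 13 × 19 = 76076.
Smallest multiple of 76076 that is ≥ 605135: ⌈605135/76076⌉ × 76076 = 8 × 76076 = 608608.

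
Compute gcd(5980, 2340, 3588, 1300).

5980 = 2^2 × 5 × 13 × 23
2340 = 2^2 × 3^2 × 5 × 13
3588 = 2^2 × 3 × 13 × 23
1300 = 2^2 × 5^2 × 13
gcd(5980, 2340, 3588, 1300) = 2^2 × 13 = 52.

52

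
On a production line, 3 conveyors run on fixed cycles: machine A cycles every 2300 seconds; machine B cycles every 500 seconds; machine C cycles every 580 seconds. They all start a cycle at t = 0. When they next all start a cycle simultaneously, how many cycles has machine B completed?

They are all back at their starting positions together after one LCM of the periods.
2300 = 2^2 × 5^2 × 23
500 = 2^2 × 5^3
580 = 2^2 × 5 × 29
LCM(2300, 500, 580) = 2^2 × 5^3 × 23 × 29 = 333500.
Cycles for period 500: 333500 / 500 = 667.

667 cycles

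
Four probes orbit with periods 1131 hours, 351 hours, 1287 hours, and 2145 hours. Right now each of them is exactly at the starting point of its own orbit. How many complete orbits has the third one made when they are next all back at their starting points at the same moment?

The first common completion time is the LCM of the periods.
1131 = 3 × 13 × 29
351 = 3^3 × 13
1287 = 3^2 × 11 × 13
2145 = 3 × 5 × 11 × 13
LCM(1131, 351, 1287, 2145) = 3^3 × 5 × 11 × 13 × 29 = 559845.
Orbits for period 1287: 559845 / 1287 = 435.

435 orbits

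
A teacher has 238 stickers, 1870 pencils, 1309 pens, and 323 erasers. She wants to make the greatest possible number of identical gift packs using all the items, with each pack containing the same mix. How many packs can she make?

The pack count must divide each quantity, so the greatest is gcd(238, 1870, 1309, 323).
238 = 2 × 7 × 17
1870 = 2 × 5 × 11 × 17
1309 = 7 × 11 × 17
323 = 17 × 19
gcd(238, 1870, 1309, 323) = 17.

17 packs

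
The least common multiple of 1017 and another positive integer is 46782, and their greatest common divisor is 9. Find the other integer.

414

gcd × lcm = product of the two integers, so the other integer is (9 × 46782) / 1017 = 414.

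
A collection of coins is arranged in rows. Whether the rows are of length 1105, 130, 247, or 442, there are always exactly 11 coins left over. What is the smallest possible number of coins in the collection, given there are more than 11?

42001

N − 11 must be a common multiple of 1105, 130, 247, and 442.
1105 = 5 × 13 × 17
130 = 2 × 5 × 13
247 = 13 × 19
442 = 2 × 13 × 17
LCM(1105, 130, 247, 442) = 2 × 5 × 13 × 17 × 19 = 41990.
Smallest N > 11 is LCM + 11 = 41990 + 11 = 42001.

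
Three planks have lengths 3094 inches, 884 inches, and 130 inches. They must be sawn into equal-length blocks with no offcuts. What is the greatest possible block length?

26 inches

This is the greatest common divisor of 3094, 884, and 130.
3094 = 2 × 7 × 13 × 17
884 = 2^2 × 13 × 17
130 = 2 × 5 × 13
gcd(3094, 884, 130) = 2 × 13 = 26.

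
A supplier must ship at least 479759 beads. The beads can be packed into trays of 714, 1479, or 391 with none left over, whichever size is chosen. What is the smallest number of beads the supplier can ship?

952476

The number of beads must be a common multiple of 714, 1479, and 391, so a multiple of their LCM.
714 = 2 × 3 × 7 × 17
1479 = 3 × 17 × 29
391 = 17 × 23
LCM(714, 1479, 391) = 2 × 3 × 7 × 17 × 23 × 29 = 476238.
Smallest multiple of 476238 that is ≥ 479759: ⌈479759/476238⌉ × 476238 = 2 × 476238 = 952476.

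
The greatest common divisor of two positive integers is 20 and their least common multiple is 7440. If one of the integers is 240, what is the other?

For two integers, gcd × lcm = product, so the other is (20 × 7440) / 240 = 148800 / 240 = 620.

620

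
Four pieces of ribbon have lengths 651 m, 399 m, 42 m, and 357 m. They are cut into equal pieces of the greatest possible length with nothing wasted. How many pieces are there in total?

69

Piece length = gcd(651, 399, 42, 357).
651 = 3 × 7 × 31
399 = 3 × 7 × 19
42 = 2 × 3 × 7
357 = 3 × 7 × 17
gcd(651, 399, 42, 357) = 3 × 7 = 21.
Total pieces = 651/21 + 399/21 + 42/21 + 357/21 = 31 + 19 + 2 + 17 = 69.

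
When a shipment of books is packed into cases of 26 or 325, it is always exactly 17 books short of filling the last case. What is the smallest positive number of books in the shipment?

633

Being 17 short of a full case of size k means N ≡ −17 (mod k), i.e. N + 17 is a multiple of each size.
26 = 2 × 13
325 = 5^2 × 13
LCM(26, 325) = 2 × 5^2 × 13 = 650.
Smallest positive N is 650 − 17 = 633.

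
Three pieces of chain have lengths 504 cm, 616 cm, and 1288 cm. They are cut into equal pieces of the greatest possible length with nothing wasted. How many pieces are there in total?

43

Piece length = gcd(504, 616, 1288).
504 = 2^3 × 3^2 × 7
616 = 2^3 × 7 × 11
1288 = 2^3 × 7 × 23
gcd(504, 616, 1288) = 2^3 × 7 = 56.
Total pieces = 504/56 + 616/56 + 1288/56 = 9 + 11 + 23 = 43.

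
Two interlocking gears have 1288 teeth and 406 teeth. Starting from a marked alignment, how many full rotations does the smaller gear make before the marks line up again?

All finish a whole number of cycles simultaneously at t = LCM of the periods.
1288 = 2^3 × 7 × 23
406 = 2 × 7 × 29
LCM(1288, 406) = 2^3 × 7 × 23 × 29 = 37352.
Rotations for period 406: 37352 / 406 = 92.

92 rotations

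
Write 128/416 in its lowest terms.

128 = 2^7
416 = 2^5 × 13
gcd(128, 416) = 2^5 = 32.
Divide numerator and denominator by 32: 128/416 = 4/13.

4/13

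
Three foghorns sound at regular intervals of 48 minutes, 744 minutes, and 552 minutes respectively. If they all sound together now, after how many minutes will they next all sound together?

The first simultaneous occurrence is after LCM of the individual periods.
48 = 2^4 × 3
744 = 2^3 × 3 × 31
552 = 2^3 × 3 × 23
LCM(48, 744, 552) = 2^4 × 3 × 23 × 31 = 34224.

34224 minutes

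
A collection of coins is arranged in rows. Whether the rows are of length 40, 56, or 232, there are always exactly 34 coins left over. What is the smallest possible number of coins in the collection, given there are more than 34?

8154

N − 34 must be a common multiple of 40, 56, and 232.
40 = 2^3 × 5
56 = 2^3 × 7
232 = 2^3 × 29
LCM(40, 56, 232) = 2^3 × 5 × 7 × 29 = 8120.
Smallest N > 34 is LCM + 34 = 8120 + 34 = 8154.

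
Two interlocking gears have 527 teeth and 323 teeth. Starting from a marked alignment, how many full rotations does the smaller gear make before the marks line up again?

The first common completion time is the LCM of the periods.
527 = 17 × 31
323 = 17 × 19
LCM(527, 323) = 17 × 19 × 31 = 10013.
Rotations for period 323: 10013 / 323 = 31.

31 rotations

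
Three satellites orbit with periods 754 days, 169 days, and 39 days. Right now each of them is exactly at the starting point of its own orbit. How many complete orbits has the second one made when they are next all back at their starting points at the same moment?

174 orbits

All finish a whole number of cycles simultaneously at t = LCM of the periods.
754 = 2 × 13 × 29
169 = 13^2
39 = 3 × 13
LCM(754, 169, 39) = 2 × 3 × 13^2 × 29 = 29406.
Orbits for period 169: 29406 / 169 = 174.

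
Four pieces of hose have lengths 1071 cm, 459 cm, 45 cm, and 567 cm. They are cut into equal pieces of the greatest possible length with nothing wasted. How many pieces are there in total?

238

Piece length = gcd(1071, 459, 45, 567).
1071 = 3^2 × 7 × 17
459 = 3^3 × 17
45 = 3^2 × 5
567 = 3^4 × 7
gcd(1071, 459, 45, 567) = 3^2 = 9.
Total pieces = 1071/9 + 459/9 + 45/9 + 567/9 = 119 + 51 + 5 + 63 = 238.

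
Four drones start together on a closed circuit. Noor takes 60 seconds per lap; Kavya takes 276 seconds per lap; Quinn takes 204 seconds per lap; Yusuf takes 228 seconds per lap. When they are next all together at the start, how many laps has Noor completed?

7429 laps

All finish a whole number of cycles simultaneously at t = LCM of the periods.
60 = 2^2 × 3 × 5
276 = 2^2 × 3 × 23
204 = 2^2 × 3 × 17
228 = 2^2 × 3 × 19
LCM(60, 276, 204, 228) = 2^2 × 3 × 5 × 17 × 19 × 23 = 445740.
Laps for period 60: 445740 / 60 = 7429.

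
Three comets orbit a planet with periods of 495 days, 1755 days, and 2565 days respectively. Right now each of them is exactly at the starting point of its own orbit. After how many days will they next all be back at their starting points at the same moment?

We need the least common multiple of the intervals.
495 = 3^2 × 5 × 11
1755 = 3^3 × 5 × 13
2565 = 3^3 × 5 × 19
LCM(495, 1755, 2565) = 3^3 × 5 × 11 × 13 × 19 = 366795.

366795 days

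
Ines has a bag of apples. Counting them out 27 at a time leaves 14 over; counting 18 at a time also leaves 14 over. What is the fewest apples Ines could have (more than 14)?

N − 14 must be a common multiple of 27 and 18.
27 = 3^3
18 = 2 × 3^2
LCM(27, 18) = 2 × 3^3 = 54.
Smallest N > 14 is LCM + 14 = 54 + 14 = 68.

68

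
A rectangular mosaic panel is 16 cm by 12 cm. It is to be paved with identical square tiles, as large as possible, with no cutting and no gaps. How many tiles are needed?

12

Tile side = gcd(16, 12).
16 = 2^4
12 = 2^2 × 3
gcd(16, 12) = 2^2 = 4.
Tiles: (16/4) × (12/4) = 4 × 3 = 12.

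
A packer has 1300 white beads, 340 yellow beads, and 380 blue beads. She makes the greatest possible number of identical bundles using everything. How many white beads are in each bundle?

65

Number of bundles = gcd(1300, 340, 380).
1300 = 2^2 × 5^2 × 13
340 = 2^2 × 5 × 17
380 = 2^2 × 5 × 19
gcd(1300, 340, 380) = 2^2 × 5 = 20.
white beads per bundle = 1300 / 20 = 65.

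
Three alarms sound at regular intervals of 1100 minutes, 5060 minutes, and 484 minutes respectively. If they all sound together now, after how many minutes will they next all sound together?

The first simultaneous occurrence is after LCM of the individual periods.
1100 = 2^2 × 5^2 × 11
5060 = 2^2 × 5 × 11 × 23
484 = 2^2 × 11^2
LCM(1100, 5060, 484) = 2^2 × 5^2 × 11^2 × 23 = 278300.

278300 minutes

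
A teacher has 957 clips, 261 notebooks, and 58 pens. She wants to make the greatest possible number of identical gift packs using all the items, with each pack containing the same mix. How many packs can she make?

29 packs

The pack count must divide each quantity, so the greatest is gcd(957, 261, 58).
957 = 3 × 11 × 29
261 = 3^2 × 29
58 = 2 × 29
gcd(957, 261, 58) = 29.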